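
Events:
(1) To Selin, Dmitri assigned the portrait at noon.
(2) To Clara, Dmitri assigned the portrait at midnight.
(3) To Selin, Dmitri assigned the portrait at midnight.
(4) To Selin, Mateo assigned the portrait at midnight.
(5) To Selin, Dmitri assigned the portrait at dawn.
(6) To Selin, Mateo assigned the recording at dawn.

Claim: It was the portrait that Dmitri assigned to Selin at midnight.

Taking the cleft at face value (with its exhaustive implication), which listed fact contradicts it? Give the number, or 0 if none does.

0

The cleft puts "the portrait" in focus and presupposes the open proposition with same agent, recipient, setting (Dmitri / Selin / at midnight).
The exhaustive reading says no other thing fits that background.
No listed fact matches the background with a different thing. Exhaustivity holds.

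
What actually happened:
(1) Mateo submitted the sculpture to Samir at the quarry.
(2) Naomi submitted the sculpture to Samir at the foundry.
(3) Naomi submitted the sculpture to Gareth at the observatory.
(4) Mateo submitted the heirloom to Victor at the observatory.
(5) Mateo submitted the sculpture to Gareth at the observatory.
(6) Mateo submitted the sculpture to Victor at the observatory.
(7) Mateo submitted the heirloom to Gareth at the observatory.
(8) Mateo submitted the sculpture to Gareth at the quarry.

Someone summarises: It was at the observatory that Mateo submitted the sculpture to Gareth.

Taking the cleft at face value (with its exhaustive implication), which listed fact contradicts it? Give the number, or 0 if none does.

Focus of the cleft: "at the observatory" (the setting). Presupposed background: Mateo as agent and the sculpture as thing and Gareth as recipient.
The exhaustive reading says no other setting fits that background.
But fact (8) also has Mateo as agent and the sculpture as thing and Gareth as recipient, with setting = at the quarry — so the exhaustive reading fails.

8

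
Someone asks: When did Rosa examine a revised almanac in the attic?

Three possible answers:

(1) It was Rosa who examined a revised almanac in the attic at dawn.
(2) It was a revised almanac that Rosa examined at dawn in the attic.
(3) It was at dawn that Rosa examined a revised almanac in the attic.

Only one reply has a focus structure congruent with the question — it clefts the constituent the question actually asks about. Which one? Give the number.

3

The question word "when" targets the time.
Option (1) clefts "Rosa" — the subject (agent), not what was asked.
Option (2) clefts "a revised almanac" — the direct object, not what was asked.
Option (3) clefts "at dawn" — that matches what the question asks about.
So the congruent reply is (3).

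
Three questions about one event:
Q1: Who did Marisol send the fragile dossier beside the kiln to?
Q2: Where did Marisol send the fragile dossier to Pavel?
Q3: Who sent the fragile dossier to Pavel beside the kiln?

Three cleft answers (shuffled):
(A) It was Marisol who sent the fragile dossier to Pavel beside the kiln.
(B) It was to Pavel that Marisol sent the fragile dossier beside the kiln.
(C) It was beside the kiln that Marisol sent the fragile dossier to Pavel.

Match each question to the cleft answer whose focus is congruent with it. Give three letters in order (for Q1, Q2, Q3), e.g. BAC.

BCA

Q1 asks about the recipient; cleft (B) focuses "to Pavel", which is the recipient — so Q1 → B.
Q2 asks about the location; cleft (C) focuses "beside the kiln", which is the location — so Q2 → C.
Q3 asks about the subject (agent); cleft (A) focuses "Marisol", which is the subject (agent) — so Q3 → A.
Mapping: Q1→B, Q2→C, Q3→A.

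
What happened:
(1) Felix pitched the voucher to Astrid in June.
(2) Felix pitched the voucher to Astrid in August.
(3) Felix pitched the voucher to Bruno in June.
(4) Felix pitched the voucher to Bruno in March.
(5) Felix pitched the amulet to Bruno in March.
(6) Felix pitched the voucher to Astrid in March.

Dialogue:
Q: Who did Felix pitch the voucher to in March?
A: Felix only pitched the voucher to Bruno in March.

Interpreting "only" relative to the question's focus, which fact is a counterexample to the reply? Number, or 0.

6

Answering "Who did ... to ...?" puts focus on the recipient — here, "Bruno".
So "only" ranges over recipients; the rest (Felix as agent and the voucher as thing and in March as setting) is presupposed.
Fact (6) keeps Felix as agent and the voucher as thing and in March as setting but has recipient = Astrid; that refutes the reply.
(Fact (5) would refute a reading with focus on the thing — but that is not what the question asks.)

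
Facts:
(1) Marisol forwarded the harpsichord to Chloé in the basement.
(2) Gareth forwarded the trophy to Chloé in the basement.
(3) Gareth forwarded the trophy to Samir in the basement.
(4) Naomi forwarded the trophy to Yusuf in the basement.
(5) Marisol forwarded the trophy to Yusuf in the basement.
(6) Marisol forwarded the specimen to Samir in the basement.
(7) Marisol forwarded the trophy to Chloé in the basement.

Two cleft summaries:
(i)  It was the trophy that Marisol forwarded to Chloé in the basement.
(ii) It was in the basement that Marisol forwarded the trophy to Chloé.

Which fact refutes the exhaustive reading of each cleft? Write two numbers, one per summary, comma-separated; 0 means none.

1, 0

(i): focus "the trophy". Looking for same agent, recipient, setting (Marisol / Chloé / in the basement) with some other thing — fact (1) has the harpsichord there. Refuted.
(ii): focus "in the basement". No fact shares same agent, thing, recipient (Marisol / the trophy / Chloé) with a different setting. 0.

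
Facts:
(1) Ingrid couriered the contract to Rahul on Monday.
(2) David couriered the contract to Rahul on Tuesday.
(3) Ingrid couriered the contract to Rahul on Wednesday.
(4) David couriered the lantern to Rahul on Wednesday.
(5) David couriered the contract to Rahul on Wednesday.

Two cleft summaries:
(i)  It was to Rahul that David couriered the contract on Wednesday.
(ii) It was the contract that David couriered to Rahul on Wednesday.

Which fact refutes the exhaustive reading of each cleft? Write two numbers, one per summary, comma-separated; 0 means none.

0, 4

(i): focus "Rahul". No fact shares same agent, thing, setting (David / the contract / on Wednesday) with a different recipient. 0.
(ii): focus "the contract". Looking for same agent, recipient, setting (David / Rahul / on Wednesday) with some other thing — fact (4) has the lantern there. Refuted.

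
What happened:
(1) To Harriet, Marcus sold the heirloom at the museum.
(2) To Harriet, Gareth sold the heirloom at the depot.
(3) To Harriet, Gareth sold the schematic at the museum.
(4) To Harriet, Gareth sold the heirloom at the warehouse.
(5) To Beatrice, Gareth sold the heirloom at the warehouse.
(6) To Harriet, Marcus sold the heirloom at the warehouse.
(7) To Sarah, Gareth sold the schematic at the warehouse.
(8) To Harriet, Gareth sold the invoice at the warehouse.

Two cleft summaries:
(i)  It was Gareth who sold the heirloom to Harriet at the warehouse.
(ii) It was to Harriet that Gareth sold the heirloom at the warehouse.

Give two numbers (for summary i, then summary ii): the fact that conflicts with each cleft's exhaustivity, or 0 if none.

(i): focus "Gareth". Looking for the heirloom as thing and Harriet as recipient and at the warehouse as setting with some other agent — fact (6) has Marcus there. Refuted.
(ii): focus "Harriet". Looking for Gareth as agent and the heirloom as thing and at the warehouse as setting with some other recipient — fact (5) has Beatrice there. Refuted.

6, 5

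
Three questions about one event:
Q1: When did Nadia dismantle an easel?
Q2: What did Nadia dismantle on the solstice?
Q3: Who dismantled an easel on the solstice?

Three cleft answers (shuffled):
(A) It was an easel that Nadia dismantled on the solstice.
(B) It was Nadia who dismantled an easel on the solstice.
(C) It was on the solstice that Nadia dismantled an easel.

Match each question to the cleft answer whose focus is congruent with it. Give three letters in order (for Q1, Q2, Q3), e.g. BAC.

Q1 asks about the time; cleft (C) focuses "on the solstice", which is the time — so Q1 → C.
Q2 asks about the direct object; cleft (A) focuses "an easel", which is the direct object — so Q2 → A.
Q3 asks about the subject (agent); cleft (B) focuses "Nadia", which is the subject (agent) — so Q3 → B.
Mapping: Q1→C, Q2→A, Q3→B.

CAB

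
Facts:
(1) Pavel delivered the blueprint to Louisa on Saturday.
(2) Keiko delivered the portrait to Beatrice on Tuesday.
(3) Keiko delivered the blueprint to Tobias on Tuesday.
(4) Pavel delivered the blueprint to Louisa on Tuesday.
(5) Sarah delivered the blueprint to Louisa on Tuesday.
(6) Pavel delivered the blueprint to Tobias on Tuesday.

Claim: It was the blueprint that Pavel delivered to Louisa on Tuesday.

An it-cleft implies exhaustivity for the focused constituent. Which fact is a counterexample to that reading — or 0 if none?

Focus of the cleft: "the blueprint" (the thing). Presupposed background: same agent, recipient, setting (Pavel / Louisa / on Tuesday).
Exhaustivity: the blueprint is the only thing satisfying that background.
Every other fact differs from the presupposition on some backgrounded slot, so none challenges the exhaustivity.

0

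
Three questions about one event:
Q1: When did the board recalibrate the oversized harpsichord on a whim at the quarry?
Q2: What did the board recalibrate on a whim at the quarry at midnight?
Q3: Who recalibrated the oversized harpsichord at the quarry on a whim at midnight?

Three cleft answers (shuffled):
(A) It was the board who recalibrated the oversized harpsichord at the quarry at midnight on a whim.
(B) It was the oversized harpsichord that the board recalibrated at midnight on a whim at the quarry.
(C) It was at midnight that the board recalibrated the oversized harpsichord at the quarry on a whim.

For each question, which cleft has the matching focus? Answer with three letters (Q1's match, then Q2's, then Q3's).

CBA

Q1 asks about the time; cleft (C) focuses "at midnight", which is the time — so Q1 → C.
Q2 asks about the direct object; cleft (B) focuses "the oversized harpsichord", which is the direct object — so Q2 → B.
Q3 asks about the subject (agent); cleft (A) focuses "the board", which is the subject (agent) — so Q3 → A.
Mapping: Q1→C, Q2→B, Q3→A.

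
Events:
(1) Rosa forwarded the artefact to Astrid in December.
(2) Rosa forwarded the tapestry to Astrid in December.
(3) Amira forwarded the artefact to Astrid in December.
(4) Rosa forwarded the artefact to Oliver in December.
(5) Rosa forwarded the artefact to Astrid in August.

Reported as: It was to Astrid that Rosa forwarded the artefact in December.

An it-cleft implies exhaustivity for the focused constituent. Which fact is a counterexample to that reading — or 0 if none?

The cleft puts "Astrid" in focus and presupposes the open proposition with Rosa as agent and the artefact as thing and in December as setting.
Exhaustivity: Astrid is the only recipient satisfying that background.
Fact (4) shares the background but with recipient = Oliver; exhaustivity is violated.

4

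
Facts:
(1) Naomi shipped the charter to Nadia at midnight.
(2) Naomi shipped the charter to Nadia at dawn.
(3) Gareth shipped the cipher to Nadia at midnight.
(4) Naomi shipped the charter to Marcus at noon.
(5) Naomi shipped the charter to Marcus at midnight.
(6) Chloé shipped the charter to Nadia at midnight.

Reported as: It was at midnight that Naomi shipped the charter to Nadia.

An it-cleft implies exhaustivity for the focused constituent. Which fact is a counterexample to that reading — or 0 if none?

The cleft puts "at midnight" in focus and presupposes the open proposition with Naomi as agent and the charter as thing and Nadia as recipient.
The exhaustive reading says no other setting fits that background.
Fact (2) shares the background but with setting = at dawn; exhaustivity is violated.

2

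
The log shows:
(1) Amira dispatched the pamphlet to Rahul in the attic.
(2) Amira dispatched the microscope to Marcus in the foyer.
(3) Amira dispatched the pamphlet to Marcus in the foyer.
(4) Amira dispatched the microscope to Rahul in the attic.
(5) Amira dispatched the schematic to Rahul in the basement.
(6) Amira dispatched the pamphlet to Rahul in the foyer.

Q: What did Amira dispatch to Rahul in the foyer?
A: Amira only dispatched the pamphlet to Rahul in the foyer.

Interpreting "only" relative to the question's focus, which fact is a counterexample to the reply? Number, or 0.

0

The question "What did ...?" targets the thing, so in the reply the focus falls on "the pamphlet".
So "only" ranges over things; the rest (agent = Amira, recipient = Rahul, setting = in the foyer) is presupposed.
No fact keeps agent = Amira, recipient = Rahul, setting = in the foyer while changing the thing; every other fact differs on something backgrounded. The reply stands.
(Fact (1) would refute a reading with focus on the setting — but that is not what the question asks.)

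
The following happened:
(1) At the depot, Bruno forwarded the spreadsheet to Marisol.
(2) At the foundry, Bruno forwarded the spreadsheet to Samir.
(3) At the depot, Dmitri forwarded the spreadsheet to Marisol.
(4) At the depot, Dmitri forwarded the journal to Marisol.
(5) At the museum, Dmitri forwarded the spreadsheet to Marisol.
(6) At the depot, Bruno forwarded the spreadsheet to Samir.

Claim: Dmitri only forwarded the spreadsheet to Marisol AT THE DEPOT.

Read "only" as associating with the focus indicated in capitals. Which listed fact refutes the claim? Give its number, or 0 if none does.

5

The capitals mark "at the depot" as focus. So "only" rules out other settings, with the rest (Dmitri as agent and the spreadsheet as thing and Marisol as recipient) as background.
Fact (5) matches on Dmitri as agent and the spreadsheet as thing and Marisol as recipient, but has setting = at the museum instead. That refutes the claim.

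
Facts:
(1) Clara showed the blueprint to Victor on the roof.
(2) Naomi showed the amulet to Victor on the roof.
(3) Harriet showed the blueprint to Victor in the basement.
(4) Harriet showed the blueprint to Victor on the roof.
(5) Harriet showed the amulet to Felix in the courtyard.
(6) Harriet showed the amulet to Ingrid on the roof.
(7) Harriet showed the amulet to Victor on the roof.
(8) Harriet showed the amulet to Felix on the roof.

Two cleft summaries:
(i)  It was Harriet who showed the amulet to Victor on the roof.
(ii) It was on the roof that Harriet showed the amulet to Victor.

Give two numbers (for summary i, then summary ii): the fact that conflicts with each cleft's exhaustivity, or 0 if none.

2, 0

Summary (i) focuses "Harriet" (the agent); background same thing, recipient, setting (the amulet / Victor / on the roof). Fact (2) matches that background with agent = Naomi — refutes (i).
Summary (ii) focuses "on the roof" (the setting); background same agent, thing, recipient (Harriet / the amulet / Victor). No fact matches that background with a different setting, so 0.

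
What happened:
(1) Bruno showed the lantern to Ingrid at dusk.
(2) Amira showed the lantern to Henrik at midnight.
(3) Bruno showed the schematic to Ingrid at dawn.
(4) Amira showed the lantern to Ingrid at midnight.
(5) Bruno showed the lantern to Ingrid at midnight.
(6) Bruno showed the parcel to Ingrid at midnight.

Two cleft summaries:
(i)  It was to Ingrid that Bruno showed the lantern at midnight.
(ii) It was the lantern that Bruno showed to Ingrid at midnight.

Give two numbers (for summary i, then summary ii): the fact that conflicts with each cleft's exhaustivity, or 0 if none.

0, 6

Summary (i) focuses "Ingrid" (the recipient); background Bruno as agent and the lantern as thing and at midnight as setting. No fact matches that background with a different recipient, so 0.
Summary (ii) focuses "the lantern" (the thing); background Bruno as agent and Ingrid as recipient and at midnight as setting. Fact (6) matches that background with thing = the parcel — refutes (ii).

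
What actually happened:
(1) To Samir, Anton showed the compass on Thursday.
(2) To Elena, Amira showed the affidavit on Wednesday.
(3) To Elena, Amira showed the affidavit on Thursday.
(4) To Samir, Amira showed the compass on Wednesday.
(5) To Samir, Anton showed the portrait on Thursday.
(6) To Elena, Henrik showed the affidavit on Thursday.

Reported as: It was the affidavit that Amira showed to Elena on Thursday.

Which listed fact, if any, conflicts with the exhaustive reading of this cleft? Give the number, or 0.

Focus of the cleft: "the affidavit" (the thing). Presupposed background: Amira as agent and Elena as recipient and on Thursday as setting.
The exhaustive reading says no other thing fits that background.
No listed fact matches the background with a different thing. Exhaustivity holds.

0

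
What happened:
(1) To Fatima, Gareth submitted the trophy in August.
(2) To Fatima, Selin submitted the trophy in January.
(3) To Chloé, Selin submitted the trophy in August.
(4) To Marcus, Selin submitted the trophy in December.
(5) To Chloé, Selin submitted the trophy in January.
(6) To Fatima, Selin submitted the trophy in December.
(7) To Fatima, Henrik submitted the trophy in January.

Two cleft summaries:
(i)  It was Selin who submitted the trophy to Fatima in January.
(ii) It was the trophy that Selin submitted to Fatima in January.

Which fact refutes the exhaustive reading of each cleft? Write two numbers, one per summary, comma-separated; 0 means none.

7, 0

Summary (i) focuses "Selin" (the agent); background thing = the trophy, recipient = Fatima, setting = in January. Fact (7) matches that background with agent = Henrik — refutes (i).
Summary (ii) focuses "the trophy" (the thing); background agent = Selin, recipient = Fatima, setting = in January. No fact matches that background with a different thing, so 0.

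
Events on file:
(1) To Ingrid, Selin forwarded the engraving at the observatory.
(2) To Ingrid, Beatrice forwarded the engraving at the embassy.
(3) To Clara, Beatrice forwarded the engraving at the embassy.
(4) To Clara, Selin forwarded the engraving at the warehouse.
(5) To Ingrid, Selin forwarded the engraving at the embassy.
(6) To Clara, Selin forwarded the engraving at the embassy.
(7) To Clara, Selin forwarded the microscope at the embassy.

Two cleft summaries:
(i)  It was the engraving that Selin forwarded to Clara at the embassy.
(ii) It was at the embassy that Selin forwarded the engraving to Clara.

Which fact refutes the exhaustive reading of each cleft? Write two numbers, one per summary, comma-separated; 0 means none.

(i): focus "the engraving". Looking for same agent, recipient, setting (Selin / Clara / at the embassy) with some other thing — fact (7) has the microscope there. Refuted.
(ii): focus "at the embassy". Looking for same agent, thing, recipient (Selin / the engraving / Clara) with some other setting — fact (4) has at the warehouse there. Refuted.

7, 4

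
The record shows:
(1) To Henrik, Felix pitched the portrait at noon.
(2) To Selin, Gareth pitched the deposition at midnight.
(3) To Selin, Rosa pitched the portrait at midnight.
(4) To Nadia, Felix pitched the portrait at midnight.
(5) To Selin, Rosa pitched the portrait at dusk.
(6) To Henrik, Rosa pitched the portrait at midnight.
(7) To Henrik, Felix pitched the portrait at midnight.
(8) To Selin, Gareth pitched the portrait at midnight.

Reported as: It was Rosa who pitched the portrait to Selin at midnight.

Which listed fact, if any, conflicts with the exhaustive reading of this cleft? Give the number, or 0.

8

Focus of the cleft: "Rosa" (the agent). Presupposed background: the portrait as thing and Selin as recipient and at midnight as setting.
The exhaustive reading says no other agent fits that background.
But fact (8) also has the portrait as thing and Selin as recipient and at midnight as setting, with agent = Gareth — so the exhaustive reading fails.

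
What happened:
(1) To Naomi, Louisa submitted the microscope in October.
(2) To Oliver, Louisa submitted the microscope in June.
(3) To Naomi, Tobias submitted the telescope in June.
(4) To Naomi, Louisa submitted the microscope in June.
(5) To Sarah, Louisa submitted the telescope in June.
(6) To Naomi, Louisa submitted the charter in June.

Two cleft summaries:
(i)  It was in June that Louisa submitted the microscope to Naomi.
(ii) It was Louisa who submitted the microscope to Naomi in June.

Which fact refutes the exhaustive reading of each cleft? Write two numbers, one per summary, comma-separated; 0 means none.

1, 0

Summary (i) focuses "in June" (the setting); background same agent, thing, recipient (Louisa / the microscope / Naomi). Fact (1) matches that background with setting = in October — refutes (i).
Summary (ii) focuses "Louisa" (the agent); background same thing, recipient, setting (the microscope / Naomi / in June). No fact matches that background with a different agent, so 0.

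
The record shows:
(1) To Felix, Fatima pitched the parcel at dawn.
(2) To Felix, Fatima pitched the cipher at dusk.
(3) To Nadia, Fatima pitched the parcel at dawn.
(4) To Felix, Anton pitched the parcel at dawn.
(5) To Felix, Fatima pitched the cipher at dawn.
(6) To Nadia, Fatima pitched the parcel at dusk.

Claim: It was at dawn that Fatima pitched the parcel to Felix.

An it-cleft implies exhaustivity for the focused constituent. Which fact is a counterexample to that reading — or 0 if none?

0

The cleft puts "at dawn" in focus and presupposes the open proposition with agent = Fatima, thing = the parcel, recipient = Felix.
The exhaustive reading says no other setting fits that background.
No listed fact matches the background with a different setting. Exhaustivity holds.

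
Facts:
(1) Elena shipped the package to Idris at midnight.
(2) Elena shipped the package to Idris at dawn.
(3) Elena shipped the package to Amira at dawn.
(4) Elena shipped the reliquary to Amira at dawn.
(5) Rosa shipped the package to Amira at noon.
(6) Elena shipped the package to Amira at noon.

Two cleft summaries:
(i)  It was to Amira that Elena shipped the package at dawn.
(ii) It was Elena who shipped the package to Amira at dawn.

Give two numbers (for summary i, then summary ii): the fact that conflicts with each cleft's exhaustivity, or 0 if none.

(i): focus "Amira". Looking for same agent, thing, setting (Elena / the package / at dawn) with some other recipient — fact (2) has Idris there. Refuted.
(ii): focus "Elena". No fact shares same thing, recipient, setting (the package / Amira / at dawn) with a different agent. 0.

2, 0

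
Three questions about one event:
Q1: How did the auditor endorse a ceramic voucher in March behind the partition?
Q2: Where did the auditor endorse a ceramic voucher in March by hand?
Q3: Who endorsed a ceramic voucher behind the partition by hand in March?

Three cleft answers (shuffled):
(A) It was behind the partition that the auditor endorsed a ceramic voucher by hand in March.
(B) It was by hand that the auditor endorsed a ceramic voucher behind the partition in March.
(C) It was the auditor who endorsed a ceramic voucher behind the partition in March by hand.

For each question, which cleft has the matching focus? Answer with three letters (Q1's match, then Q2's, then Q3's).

BAC

Q1 asks about the manner; cleft (B) focuses "by hand", which is the manner — so Q1 → B.
Q2 asks about the location; cleft (A) focuses "behind the partition", which is the location — so Q2 → A.
Q3 asks about the subject (agent); cleft (C) focuses "the auditor", which is the subject (agent) — so Q3 → C.
Mapping: Q1→B, Q2→A, Q3→C.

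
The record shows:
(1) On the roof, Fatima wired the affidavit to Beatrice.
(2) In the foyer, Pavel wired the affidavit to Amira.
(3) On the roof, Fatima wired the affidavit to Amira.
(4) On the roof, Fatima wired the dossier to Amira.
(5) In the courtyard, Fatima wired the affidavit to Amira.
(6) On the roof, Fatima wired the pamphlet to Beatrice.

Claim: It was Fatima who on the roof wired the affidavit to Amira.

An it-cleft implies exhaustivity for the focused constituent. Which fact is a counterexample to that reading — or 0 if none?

0

Focus of the cleft: "Fatima" (the agent). Presupposed background: the affidavit as thing and Amira as recipient and on the roof as setting.
The exhaustive reading says no other agent fits that background.
No listed fact matches the background with a different agent. Exhaustivity holds.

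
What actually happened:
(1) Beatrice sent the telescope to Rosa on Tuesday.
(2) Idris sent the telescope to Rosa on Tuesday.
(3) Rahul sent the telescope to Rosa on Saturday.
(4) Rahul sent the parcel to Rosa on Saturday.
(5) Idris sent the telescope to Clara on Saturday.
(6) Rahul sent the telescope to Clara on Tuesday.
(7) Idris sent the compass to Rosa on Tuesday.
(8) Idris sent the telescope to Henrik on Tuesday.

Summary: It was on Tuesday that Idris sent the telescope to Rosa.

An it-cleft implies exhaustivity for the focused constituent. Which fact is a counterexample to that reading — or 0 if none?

0

Focus of the cleft: "on Tuesday" (the setting). Presupposed background: Idris as agent and the telescope as thing and Rosa as recipient.
Exhaustivity: on Tuesday is the only setting satisfying that background.
No listed fact matches the background with a different setting. Exhaustivity holds.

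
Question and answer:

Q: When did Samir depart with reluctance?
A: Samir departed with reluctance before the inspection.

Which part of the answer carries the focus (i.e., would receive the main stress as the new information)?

The wh-word "when" asks about the time.
In the answer, "Samir" and "with reluctance" are given — repeated from the question.
The constituent filling the time gap is "before the inspection"; that is the focus and would carry nuclear stress.

before the inspection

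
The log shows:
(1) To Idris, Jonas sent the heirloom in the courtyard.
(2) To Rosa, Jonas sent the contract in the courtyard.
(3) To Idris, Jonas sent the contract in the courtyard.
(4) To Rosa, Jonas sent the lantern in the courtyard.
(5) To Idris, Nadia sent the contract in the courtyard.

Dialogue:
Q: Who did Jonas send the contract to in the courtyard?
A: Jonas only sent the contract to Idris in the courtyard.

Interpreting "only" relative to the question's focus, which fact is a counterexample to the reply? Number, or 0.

The question "Who did ... to ...?" targets the recipient, so in the reply the focus falls on "Idris".
"Only" then excludes alternative recipients while the background — Jonas as agent and the contract as thing and in the courtyard as setting — is held fixed.
Fact (2) shares the background with a different recipient (Rosa) — counterexample.
(Fact (1) would refute a reading with focus on the thing — but that is not what the question asks.)

2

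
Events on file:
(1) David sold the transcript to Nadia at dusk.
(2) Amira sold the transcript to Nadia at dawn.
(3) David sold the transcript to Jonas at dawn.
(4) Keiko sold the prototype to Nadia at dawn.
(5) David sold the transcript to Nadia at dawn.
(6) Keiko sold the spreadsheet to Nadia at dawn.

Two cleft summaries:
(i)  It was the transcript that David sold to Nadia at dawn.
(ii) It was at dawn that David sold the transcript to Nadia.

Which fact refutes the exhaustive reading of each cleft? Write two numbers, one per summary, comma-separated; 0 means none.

Summary (i) focuses "the transcript" (the thing); background David as agent and Nadia as recipient and at dawn as setting. No fact matches that background with a different thing, so 0.
Summary (ii) focuses "at dawn" (the setting); background David as agent and the transcript as thing and Nadia as recipient. Fact (1) matches that background with setting = at dusk — refutes (ii).

0, 1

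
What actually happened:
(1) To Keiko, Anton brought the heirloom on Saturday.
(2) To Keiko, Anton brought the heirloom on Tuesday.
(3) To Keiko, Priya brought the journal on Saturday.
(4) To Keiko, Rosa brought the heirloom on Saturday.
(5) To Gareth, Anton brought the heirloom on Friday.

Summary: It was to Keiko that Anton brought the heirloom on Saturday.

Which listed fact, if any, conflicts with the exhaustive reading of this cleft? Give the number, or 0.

0

The cleft puts "Keiko" in focus and presupposes the open proposition with Anton as agent and the heirloom as thing and on Saturday as setting.
The exhaustive reading says no other recipient fits that background.
Every other fact differs from the presupposition on some backgrounded slot, so none challenges the exhaustivity.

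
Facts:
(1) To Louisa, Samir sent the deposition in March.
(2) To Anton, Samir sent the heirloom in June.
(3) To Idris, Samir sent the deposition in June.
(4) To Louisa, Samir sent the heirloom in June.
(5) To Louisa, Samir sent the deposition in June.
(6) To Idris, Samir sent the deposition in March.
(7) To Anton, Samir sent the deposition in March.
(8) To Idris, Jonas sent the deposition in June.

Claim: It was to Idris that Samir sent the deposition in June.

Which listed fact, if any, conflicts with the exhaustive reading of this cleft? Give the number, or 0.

Focus of the cleft: "Idris" (the recipient). Presupposed background: Samir as agent and the deposition as thing and in June as setting.
Exhaustivity: Idris is the only recipient satisfying that background.
But fact (5) also has Samir as agent and the deposition as thing and in June as setting, with recipient = Louisa — so the exhaustive reading fails.

5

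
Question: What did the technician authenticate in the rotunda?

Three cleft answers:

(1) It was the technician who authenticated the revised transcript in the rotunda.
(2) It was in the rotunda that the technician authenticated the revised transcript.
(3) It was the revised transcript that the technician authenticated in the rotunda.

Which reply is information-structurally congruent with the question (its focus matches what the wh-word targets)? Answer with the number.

The question word "what" targets the direct object.
Option (1) clefts "the technician" — the subject (agent), not what was asked.
Option (2) clefts "in the rotunda" — the location, not what was asked.
Option (3) clefts "the revised transcript" — that matches what the question asks about.
So the congruent reply is (3).

3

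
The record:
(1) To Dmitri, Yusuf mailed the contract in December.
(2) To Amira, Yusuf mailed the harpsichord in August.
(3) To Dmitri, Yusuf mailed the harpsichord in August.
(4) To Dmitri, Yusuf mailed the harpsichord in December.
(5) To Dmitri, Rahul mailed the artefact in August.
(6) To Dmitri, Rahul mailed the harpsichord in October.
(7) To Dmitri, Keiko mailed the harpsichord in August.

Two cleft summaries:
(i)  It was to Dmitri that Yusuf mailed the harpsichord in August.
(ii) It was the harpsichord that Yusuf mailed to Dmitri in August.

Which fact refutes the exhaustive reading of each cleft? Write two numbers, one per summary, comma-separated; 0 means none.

Summary (i) focuses "Dmitri" (the recipient); background Yusuf as agent and the harpsichord as thing and in August as setting. Fact (2) matches that background with recipient = Amira — refutes (i).
Summary (ii) focuses "the harpsichord" (the thing); background Yusuf as agent and Dmitri as recipient and in August as setting. No fact matches that background with a different thing, so 0.

2, 0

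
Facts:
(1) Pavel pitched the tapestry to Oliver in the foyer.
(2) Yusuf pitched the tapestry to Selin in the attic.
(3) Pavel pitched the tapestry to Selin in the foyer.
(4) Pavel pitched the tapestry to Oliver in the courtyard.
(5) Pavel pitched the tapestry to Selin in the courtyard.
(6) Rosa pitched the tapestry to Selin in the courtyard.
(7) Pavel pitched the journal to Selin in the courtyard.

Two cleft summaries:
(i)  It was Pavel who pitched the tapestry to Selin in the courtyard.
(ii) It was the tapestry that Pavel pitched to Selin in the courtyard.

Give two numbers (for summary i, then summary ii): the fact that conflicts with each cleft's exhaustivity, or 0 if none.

(i): focus "Pavel". Looking for the tapestry as thing and Selin as recipient and in the courtyard as setting with some other agent — fact (6) has Rosa there. Refuted.
(ii): focus "the tapestry". Looking for Pavel as agent and Selin as recipient and in the courtyard as setting with some other thing — fact (7) has the journal there. Refuted.

6, 7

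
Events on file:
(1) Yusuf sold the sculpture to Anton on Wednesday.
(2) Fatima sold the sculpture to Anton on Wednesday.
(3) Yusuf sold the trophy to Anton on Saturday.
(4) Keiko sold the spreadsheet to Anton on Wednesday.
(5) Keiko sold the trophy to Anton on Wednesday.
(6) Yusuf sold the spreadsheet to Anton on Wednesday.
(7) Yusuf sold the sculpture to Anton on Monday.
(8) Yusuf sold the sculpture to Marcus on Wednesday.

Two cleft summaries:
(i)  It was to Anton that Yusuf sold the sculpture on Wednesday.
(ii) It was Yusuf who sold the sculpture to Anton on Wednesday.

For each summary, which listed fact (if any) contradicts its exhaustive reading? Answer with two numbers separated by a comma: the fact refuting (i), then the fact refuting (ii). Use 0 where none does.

8, 2

Summary (i) focuses "Anton" (the recipient); background Yusuf as agent and the sculpture as thing and on Wednesday as setting. Fact (8) matches that background with recipient = Marcus — refutes (i).
Summary (ii) focuses "Yusuf" (the agent); background the sculpture as thing and Anton as recipient and on Wednesday as setting. Fact (2) matches that background with agent = Fatima — refutes (ii).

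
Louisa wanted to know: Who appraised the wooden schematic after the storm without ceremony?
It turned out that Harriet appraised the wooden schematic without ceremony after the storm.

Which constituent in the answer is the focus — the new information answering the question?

Harriet

The wh-word "who" asks about the subject (agent).
In the answer, "the wooden schematic", "after the storm" and "without ceremony" are given — repeated from the question.
The constituent filling the subject (agent) gap is "Harriet"; that is the focus and would carry nuclear stress.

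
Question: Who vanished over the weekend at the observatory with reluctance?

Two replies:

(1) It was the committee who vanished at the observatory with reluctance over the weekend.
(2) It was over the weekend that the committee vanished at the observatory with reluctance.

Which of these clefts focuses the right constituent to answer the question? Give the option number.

The question word "who" targets the subject (agent).
Option (1) clefts "the committee" — that matches what the question asks about.
Option (2) clefts "over the weekend" — the time, not what was asked.
So the congruent reply is (1).

1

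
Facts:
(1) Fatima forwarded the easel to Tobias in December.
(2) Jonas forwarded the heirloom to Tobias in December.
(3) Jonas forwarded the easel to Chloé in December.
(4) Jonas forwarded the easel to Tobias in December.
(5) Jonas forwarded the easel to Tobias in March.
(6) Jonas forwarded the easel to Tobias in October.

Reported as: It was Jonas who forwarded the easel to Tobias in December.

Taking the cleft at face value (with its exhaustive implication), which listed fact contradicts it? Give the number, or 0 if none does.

Focus of the cleft: "Jonas" (the agent). Presupposed background: thing = the easel, recipient = Tobias, setting = in December.
Exhaustivity: Jonas is the only agent satisfying that background.
Fact (1) shares the background but with agent = Fatima; exhaustivity is violated.

1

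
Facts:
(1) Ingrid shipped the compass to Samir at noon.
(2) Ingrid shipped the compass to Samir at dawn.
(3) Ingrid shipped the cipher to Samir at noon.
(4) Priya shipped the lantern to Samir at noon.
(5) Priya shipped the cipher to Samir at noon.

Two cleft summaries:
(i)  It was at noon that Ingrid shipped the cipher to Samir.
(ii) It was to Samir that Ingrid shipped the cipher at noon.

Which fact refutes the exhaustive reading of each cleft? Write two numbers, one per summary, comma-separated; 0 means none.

Summary (i) focuses "at noon" (the setting); background agent = Ingrid, thing = the cipher, recipient = Samir. No fact matches that background with a different setting, so 0.
Summary (ii) focuses "Samir" (the recipient); background agent = Ingrid, thing = the cipher, setting = at noon. No fact matches that background with a different recipient, so 0.

0, 0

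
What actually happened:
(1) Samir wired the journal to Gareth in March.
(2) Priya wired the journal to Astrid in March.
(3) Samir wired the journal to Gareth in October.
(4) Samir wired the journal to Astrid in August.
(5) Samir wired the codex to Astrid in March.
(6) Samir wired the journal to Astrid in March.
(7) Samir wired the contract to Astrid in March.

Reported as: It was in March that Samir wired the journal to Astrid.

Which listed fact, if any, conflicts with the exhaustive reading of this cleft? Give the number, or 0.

4

The cleft puts "in March" in focus and presupposes the open proposition with agent = Samir, thing = the journal, recipient = Astrid.
The exhaustive reading says no other setting fits that background.
Fact (4) shares the background but with setting = in August; exhaustivity is violated.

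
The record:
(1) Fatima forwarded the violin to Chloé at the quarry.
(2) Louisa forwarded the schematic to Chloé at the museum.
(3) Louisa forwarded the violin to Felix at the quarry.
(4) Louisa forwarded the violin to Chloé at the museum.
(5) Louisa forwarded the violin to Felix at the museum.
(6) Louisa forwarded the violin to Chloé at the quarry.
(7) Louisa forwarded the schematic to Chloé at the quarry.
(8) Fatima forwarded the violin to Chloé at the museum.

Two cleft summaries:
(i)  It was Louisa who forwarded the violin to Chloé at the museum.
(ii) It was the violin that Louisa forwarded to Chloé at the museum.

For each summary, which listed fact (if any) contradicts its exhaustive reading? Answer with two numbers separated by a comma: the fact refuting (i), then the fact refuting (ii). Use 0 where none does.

(i): focus "Louisa". Looking for thing = the violin, recipient = Chloé, setting = at the museum with some other agent — fact (8) has Fatima there. Refuted.
(ii): focus "the violin". Looking for agent = Louisa, recipient = Chloé, setting = at the museum with some other thing — fact (2) has the schematic there. Refuted.

8, 2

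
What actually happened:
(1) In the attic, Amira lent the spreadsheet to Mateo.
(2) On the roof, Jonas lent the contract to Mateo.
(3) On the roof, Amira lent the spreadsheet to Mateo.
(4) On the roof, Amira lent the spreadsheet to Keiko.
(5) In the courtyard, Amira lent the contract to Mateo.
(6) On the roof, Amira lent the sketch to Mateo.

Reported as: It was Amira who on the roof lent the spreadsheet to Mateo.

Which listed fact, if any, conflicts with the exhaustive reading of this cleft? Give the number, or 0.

Focus of the cleft: "Amira" (the agent). Presupposed background: the spreadsheet as thing and Mateo as recipient and on the roof as setting.
Exhaustivity: Amira is the only agent satisfying that background.
Every other fact differs from the presupposition on some backgrounded slot, so none challenges the exhaustivity.

0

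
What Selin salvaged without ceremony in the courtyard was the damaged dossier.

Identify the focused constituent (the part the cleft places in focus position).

In a pseudo-cleft "What ... was X", the post-copular constituent X is the focus.
Here the focus is "the damaged dossier". The backgrounded (presupposed) material includes "Selin", "without ceremony" and "in the courtyard".

the damaged dossier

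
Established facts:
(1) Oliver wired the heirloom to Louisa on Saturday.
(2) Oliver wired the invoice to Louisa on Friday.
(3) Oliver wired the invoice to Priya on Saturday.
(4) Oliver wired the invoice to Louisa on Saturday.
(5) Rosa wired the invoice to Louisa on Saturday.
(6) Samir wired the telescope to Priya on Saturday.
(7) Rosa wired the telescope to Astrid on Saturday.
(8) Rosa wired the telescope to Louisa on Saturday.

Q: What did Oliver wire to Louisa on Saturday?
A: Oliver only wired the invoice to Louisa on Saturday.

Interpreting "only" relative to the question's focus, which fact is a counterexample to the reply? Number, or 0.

1

Answering "What did ...?" puts focus on the thing — here, "the invoice".
"Only" then excludes alternative things while the background — Oliver as agent and Louisa as recipient and on Saturday as setting — is held fixed.
Fact (1) shares the background with a different thing (the heirloom) — counterexample.
(Fact (3) would refute a reading with focus on the recipient — but that is not what the question asks.)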